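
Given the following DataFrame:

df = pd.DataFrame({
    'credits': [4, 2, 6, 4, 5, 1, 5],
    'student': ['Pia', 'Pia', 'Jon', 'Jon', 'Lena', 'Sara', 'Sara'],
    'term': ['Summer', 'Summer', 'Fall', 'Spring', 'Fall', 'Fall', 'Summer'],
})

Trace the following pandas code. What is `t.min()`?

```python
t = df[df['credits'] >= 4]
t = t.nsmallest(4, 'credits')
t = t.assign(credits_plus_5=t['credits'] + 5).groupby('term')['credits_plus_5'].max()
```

9

filter rows where credits >= 4:
   credits student    term
0        4     Pia  Summer
2        6     Jon    Fall
3        4     Jon  Spring
4        5    Lena    Fall
6        5    Sara  Summer
take 4 rows with smallest credits:
   credits student    term
0        4     Pia  Summer
3        4     Jon  Spring
4        5    Lena    Fall
6        5    Sara  Summer
add column credits_plus_5 = t['credits'] + 5:
   credits student    term  credits_plus_5
0        4     Pia  Summer               9
3        4     Jon  Spring               9
4        5    Lena    Fall              10
6        5    Sara  Summer              10
group by term, max of credits_plus_5:
term
Fall      10
Spring     9
Summer    10
Name: credits_plus_5, dtype: int64
Hence 9.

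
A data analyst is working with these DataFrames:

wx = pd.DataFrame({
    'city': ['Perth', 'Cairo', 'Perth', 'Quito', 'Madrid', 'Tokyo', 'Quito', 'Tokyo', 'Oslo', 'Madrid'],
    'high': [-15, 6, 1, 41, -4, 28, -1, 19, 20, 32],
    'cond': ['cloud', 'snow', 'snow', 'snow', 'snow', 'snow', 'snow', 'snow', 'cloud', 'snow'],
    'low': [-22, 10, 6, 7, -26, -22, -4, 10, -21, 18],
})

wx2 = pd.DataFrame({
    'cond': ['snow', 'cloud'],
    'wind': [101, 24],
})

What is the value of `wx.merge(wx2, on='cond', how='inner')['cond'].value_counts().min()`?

merge on 'cond' (how='inner') → 10 rows:
     city  high   cond  low  wind
0   Perth   -15  cloud  -22    24
1   Cairo     6   snow   10   101
2   Perth     1   snow    6   101
3   Quito    41   snow    7   101
4  Madrid    -4   snow  -26   101
5   Tokyo    28   snow  -22   101
6   Quito    -1   snow   -4   101
7   Tokyo    19   snow   10   101
8    Oslo    20  cloud  -21    24
9  Madrid    32   snow   18   101
value_counts of cond:
cond
snow     8
cloud    2
Name: count, dtype: int64
The min of the resulting series is 2.

2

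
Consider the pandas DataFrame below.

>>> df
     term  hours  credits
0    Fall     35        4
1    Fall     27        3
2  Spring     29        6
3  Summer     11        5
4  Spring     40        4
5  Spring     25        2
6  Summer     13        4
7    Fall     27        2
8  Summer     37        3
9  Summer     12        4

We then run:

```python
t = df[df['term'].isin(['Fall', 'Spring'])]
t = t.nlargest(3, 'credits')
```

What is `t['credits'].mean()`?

4.66666666667

filter rows where term in ['Fall', 'Spring']:
     term  hours  credits
0    Fall     35        4
1    Fall     27        3
2  Spring     29        6
4  Spring     40        4
5  Spring     25        2
7    Fall     27        2
take 3 rows with largest credits:
     term  hours  credits
2  Spring     29        6
0    Fall     35        4
4  Spring     40        4
The mean of column 'credits' is 4.66666666667.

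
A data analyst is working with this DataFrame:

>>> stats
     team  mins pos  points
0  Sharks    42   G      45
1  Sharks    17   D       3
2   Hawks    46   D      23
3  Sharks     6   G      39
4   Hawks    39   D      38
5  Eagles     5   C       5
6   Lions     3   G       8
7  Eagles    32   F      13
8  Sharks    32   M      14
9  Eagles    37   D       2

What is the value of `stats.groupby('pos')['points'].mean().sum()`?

group by pos, mean of points:
pos
C     5.000000
D    16.500000
F    13.000000
G    30.666667
M    14.000000
Name: points, dtype: float64
Finally, sum of the resulting series = 79.1666666667.

79.1666666667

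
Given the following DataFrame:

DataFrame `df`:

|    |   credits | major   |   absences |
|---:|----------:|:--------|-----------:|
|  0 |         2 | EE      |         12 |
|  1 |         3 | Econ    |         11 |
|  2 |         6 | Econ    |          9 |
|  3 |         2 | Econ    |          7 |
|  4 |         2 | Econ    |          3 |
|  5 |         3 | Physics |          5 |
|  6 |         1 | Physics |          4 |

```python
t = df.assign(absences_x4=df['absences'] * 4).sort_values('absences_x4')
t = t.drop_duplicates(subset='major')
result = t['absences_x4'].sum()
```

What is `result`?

add column absences_x4 = df['absences'] * 4:
   credits    major  absences  absences_x4
0        2       EE        12           48
1        3     Econ        11           44
2        6     Econ         9           36
3        2     Econ         7           28
4        2     Econ         3           12
5        3  Physics         5           20
6        1  Physics         4           16
sort by absences_x4:
   credits    major  absences  absences_x4
4        2     Econ         3           12
6        1  Physics         4           16
5        3  Physics         5           20
3        2     Econ         7           28
2        6     Econ         9           36
1        3     Econ        11           44
0        2       EE        12           48
drop duplicate major (keep=first):
   credits    major  absences  absences_x4
4        2     Econ         3           12
6        1  Physics         4           16
0        2       EE        12           48
So sum() = 76.

76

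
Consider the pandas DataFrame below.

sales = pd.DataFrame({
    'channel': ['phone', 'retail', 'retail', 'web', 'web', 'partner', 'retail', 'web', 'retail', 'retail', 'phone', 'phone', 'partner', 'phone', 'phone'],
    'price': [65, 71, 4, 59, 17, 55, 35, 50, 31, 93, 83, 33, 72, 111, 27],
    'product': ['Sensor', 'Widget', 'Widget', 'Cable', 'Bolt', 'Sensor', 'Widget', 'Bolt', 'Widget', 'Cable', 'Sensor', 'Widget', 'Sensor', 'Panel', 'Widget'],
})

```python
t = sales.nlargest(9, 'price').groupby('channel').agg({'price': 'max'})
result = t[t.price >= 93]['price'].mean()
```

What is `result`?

102.0

take 9 rows with largest price:
    channel  price product
13    phone    111   Panel
9    retail     93   Cable
10    phone     83  Sensor
12  partner     72  Sensor
1    retail     71  Widget
0     phone     65  Sensor
3       web     59   Cable
5   partner     55  Sensor
7       web     50    Bolt
group by channel, max of price:
         price
channel       
partner     72
phone      111
retail      93
web         59
filter rows where price >= 93:
         price
channel       
phone      111
retail      93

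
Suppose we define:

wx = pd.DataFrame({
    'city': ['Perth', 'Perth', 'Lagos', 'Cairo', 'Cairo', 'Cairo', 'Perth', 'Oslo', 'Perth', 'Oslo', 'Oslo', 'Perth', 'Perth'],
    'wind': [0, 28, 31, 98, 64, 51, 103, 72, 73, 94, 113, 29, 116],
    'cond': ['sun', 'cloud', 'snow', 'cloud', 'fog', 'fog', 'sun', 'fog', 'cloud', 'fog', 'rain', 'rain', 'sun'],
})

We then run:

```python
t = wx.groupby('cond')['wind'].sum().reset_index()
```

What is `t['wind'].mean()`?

174.4

group by cond, sum of wind:
cond
cloud    199
fog      281
rain     142
snow      31
sun      219
Name: wind, dtype: int64
reset_index():
    cond  wind
0  cloud   199
1    fog   281
2   rain   142
3   snow    31
4    sun   219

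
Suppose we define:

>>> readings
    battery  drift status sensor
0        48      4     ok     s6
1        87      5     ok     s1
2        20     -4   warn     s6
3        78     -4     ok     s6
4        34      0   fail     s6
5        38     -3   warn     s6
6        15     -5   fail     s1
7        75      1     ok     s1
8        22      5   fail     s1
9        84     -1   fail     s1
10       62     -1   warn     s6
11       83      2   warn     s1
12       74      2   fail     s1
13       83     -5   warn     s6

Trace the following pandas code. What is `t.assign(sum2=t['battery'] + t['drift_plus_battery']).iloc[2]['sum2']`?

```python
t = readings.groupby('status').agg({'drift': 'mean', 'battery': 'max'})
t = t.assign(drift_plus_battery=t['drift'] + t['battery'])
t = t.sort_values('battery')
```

175.5

group by status: mean(drift), max(battery):
        drift  battery
status                
fail      0.2       84
ok        1.5       87
warn     -2.2       83
add column drift_plus_battery = t['drift'] + t['battery']:
        drift  battery  drift_plus_battery
status                                    
fail      0.2       84                84.2
ok        1.5       87                88.5
warn     -2.2       83                80.8
sort by battery:
        drift  battery  drift_plus_battery
status                                    
warn     -2.2       83                80.8
fail      0.2       84                84.2
ok        1.5       87                88.5
add column sum2 = t['battery'] + t['drift_plus_battery']:
        drift  battery  drift_plus_battery   sum2
status                                           
warn     -2.2       83                80.8  163.8
fail      0.2       84                84.2  168.2
ok        1.5       87                88.5  175.5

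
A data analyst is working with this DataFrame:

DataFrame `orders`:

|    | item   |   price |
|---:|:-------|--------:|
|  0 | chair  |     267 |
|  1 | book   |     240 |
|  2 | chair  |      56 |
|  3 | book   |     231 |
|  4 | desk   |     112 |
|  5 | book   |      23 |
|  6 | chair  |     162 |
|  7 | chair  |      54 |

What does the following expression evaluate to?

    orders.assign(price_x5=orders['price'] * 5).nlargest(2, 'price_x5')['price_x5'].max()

1335

add column price_x5 = orders['price'] * 5:
    item  price  price_x5
0  chair    267      1335
1   book    240      1200
2  chair     56       280
3   book    231      1155
4   desk    112       560
5   book     23       115
6  chair    162       810
7  chair     54       270
take 2 rows with largest price_x5:
    item  price  price_x5
0  chair    267      1335
1   book    240      1200
The max of column 'price_x5' is 1335.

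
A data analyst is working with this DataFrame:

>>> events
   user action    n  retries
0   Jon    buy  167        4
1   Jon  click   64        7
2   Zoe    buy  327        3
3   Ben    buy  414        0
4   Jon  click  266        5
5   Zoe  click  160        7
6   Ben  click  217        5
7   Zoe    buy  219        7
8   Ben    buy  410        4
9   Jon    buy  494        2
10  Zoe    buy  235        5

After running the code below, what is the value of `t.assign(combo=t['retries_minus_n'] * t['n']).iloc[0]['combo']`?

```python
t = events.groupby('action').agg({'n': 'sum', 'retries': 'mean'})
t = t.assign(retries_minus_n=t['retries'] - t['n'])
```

-5126663.14286

group by action: sum(n), mean(retries):
           n   retries
action                
buy     2266  3.571429
click    707  6.000000
add column retries_minus_n = t['retries'] - t['n']:
           n   retries  retries_minus_n
action                                 
buy     2266  3.571429     -2262.428571
click    707  6.000000      -701.000000
add column combo = t['retries_minus_n'] * t['n']:
           n   retries  retries_minus_n         combo
action                                               
buy     2266  3.571429     -2262.428571 -5.126663e+06
click    707  6.000000      -701.000000 -4.956070e+05
So iloc[0]['combo'] = -5126663.14286.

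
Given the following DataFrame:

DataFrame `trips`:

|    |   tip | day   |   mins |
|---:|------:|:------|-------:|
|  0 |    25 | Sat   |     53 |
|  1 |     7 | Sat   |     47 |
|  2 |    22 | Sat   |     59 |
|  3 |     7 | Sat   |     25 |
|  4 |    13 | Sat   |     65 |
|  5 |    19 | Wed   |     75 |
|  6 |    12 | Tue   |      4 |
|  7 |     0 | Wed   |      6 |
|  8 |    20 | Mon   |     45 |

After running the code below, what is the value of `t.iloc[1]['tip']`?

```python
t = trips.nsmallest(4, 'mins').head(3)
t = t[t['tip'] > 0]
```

7

take 4 rows with smallest mins:
   tip  day  mins
6   12  Tue     4
7    0  Wed     6
3    7  Sat    25
8   20  Mon    45
take first 3 rows:
   tip  day  mins
6   12  Tue     4
7    0  Wed     6
3    7  Sat    25
filter rows where tip > 0:
   tip  day  mins
6   12  Tue     4
3    7  Sat    25
Then the value at position 1, column 'tip': 7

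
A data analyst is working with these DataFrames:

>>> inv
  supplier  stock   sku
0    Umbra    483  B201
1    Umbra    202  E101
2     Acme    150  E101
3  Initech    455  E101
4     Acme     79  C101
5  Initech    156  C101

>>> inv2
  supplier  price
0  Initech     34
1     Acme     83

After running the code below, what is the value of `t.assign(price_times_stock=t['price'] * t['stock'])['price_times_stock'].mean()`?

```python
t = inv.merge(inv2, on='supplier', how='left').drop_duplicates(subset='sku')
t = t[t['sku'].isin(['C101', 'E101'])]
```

6557.0

merge on 'supplier' (how='left') → 6 rows:
  supplier  stock   sku  price
0    Umbra    483  B201    NaN
1    Umbra    202  E101    NaN
2     Acme    150  E101   83.0
3  Initech    455  E101   34.0
4     Acme     79  C101   83.0
5  Initech    156  C101   34.0
drop duplicate sku (keep=first):
  supplier  stock   sku  price
0    Umbra    483  B201    NaN
1    Umbra    202  E101    NaN
4     Acme     79  C101   83.0
filter rows where sku in ['C101', 'E101']:
  supplier  stock   sku  price
1    Umbra    202  E101    NaN
4     Acme     79  C101   83.0
add column price_times_stock = t['price'] * t['stock']:
  supplier  stock   sku  price  price_times_stock
1    Umbra    202  E101    NaN                NaN
4     Acme     79  C101   83.0             6557.0
Reading off the mean of column 'price_times_stock', we get 6557.0.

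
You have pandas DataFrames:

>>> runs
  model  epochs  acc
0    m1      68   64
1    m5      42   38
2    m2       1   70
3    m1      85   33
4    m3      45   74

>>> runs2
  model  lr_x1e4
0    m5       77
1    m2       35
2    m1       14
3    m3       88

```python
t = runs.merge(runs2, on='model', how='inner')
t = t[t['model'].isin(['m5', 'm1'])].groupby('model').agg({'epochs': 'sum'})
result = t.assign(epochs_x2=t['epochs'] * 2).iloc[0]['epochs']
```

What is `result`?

merge on 'model' (how='inner') → 5 rows:
  model  epochs  acc  lr_x1e4
0    m1      68   64       14
1    m5      42   38       77
2    m2       1   70       35
3    m1      85   33       14
4    m3      45   74       88
filter rows where model in ['m5', 'm1']:
  model  epochs  acc  lr_x1e4
0    m1      68   64       14
1    m5      42   38       77
3    m1      85   33       14
group by model, sum of epochs:
       epochs
model        
m1        153
m5         42
add column epochs_x2 = t['epochs'] * 2:
       epochs  epochs_x2
model                   
m1        153        306
m5         42         84
Reading off the value at position 0, column 'epochs', we get 153.

153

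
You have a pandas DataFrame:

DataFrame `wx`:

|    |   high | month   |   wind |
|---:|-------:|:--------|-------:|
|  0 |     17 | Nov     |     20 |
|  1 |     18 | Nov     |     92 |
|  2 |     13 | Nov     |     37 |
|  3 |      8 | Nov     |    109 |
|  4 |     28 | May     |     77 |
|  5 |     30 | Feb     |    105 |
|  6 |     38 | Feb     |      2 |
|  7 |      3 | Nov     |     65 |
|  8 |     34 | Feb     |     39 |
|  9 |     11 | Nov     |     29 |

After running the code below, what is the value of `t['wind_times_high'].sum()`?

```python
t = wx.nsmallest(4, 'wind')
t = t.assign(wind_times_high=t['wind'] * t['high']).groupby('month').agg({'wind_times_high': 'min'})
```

395

take 4 rows with smallest wind:
   high month  wind
6    38   Feb     2
0    17   Nov    20
9    11   Nov    29
2    13   Nov    37
add column wind_times_high = t['wind'] * t['high']:
   high month  wind  wind_times_high
6    38   Feb     2               76
0    17   Nov    20              340
9    11   Nov    29              319
2    13   Nov    37              481
group by month, min of wind_times_high:
       wind_times_high
month                 
Feb                 76
Nov                319
Then the sum of column 'wind_times_high': 395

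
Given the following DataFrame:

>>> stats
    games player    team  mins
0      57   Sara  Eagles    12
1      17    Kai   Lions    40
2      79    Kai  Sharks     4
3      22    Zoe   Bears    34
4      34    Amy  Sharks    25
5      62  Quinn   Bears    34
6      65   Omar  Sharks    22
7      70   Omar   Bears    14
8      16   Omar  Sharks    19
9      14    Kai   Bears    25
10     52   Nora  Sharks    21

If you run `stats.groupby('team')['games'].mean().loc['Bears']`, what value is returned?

42.0

group by team, mean of games:
team
Bears     42.0
Eagles    57.0
Lions     17.0
Sharks    49.2
Name: games, dtype: float64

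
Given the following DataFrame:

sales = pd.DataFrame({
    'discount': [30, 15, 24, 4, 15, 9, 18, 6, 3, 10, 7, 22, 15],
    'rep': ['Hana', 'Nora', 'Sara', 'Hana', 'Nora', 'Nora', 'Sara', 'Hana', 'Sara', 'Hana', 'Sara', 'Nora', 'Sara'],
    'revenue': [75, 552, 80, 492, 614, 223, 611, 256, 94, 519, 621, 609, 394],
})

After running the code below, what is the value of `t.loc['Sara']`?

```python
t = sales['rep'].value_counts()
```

5

value_counts of rep:
rep
Sara    5
Hana    4
Nora    4
Name: count, dtype: int64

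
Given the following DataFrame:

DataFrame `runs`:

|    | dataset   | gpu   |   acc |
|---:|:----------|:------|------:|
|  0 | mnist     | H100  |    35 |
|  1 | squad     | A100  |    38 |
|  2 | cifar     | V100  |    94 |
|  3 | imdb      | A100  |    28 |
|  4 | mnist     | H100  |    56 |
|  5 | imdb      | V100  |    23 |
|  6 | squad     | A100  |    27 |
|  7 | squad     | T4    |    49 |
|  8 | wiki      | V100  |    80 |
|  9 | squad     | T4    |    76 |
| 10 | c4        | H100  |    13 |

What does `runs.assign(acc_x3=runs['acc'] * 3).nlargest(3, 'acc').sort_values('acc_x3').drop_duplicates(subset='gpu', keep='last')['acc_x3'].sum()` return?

add column acc_x3 = runs['acc'] * 3:
   dataset   gpu  acc  acc_x3
0    mnist  H100   35     105
1    squad  A100   38     114
2    cifar  V100   94     282
3     imdb  A100   28      84
4    mnist  H100   56     168
5     imdb  V100   23      69
6    squad  A100   27      81
7    squad    T4   49     147
8     wiki  V100   80     240
9    squad    T4   76     228
10      c4  H100   13      39
take 3 rows with largest acc:
  dataset   gpu  acc  acc_x3
2   cifar  V100   94     282
8    wiki  V100   80     240
9   squad    T4   76     228
sort by acc_x3:
  dataset   gpu  acc  acc_x3
9   squad    T4   76     228
8    wiki  V100   80     240
2   cifar  V100   94     282
drop duplicate gpu (keep=last):
  dataset   gpu  acc  acc_x3
9   squad    T4   76     228
2   cifar  V100   94     282
Finally, sum of column 'acc_x3' = 510.

510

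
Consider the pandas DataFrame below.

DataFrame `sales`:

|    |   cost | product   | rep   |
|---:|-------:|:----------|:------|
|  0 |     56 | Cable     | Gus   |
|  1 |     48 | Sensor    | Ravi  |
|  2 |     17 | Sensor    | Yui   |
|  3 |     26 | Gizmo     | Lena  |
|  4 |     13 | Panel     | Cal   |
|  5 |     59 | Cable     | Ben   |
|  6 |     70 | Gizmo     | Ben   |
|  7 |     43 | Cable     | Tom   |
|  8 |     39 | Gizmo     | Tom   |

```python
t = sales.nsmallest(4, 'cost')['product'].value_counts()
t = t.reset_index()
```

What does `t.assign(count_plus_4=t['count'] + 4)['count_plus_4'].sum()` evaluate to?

16

take 4 rows with smallest cost:
   cost product   rep
4    13   Panel   Cal
2    17  Sensor   Yui
3    26   Gizmo  Lena
8    39   Gizmo   Tom
value_counts of product:
product
Gizmo     2
Panel     1
Sensor    1
Name: count, dtype: int64
reset_index():
  product  count
0   Gizmo      2
1   Panel      1
2  Sensor      1
add column count_plus_4 = t['count'] + 4:
  product  count  count_plus_4
0   Gizmo      2             6
1   Panel      1             5
2  Sensor      1             5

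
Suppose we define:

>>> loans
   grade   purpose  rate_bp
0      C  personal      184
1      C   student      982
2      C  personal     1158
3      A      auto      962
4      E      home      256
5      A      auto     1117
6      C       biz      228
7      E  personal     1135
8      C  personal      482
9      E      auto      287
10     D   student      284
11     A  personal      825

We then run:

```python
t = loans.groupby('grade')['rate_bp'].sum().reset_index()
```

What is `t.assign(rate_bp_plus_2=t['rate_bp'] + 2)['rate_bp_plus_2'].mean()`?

1977.0

group by grade, sum of rate_bp:
grade
A    2904
C    3034
D     284
E    1678
Name: rate_bp, dtype: int64
reset_index():
  grade  rate_bp
0     A     2904
1     C     3034
2     D      284
3     E     1678
add column rate_bp_plus_2 = t['rate_bp'] + 2:
  grade  rate_bp  rate_bp_plus_2
0     A     2904            2906
1     C     3034            3036
2     D      284             286
3     E     1678            1680
Reading off the mean of column 'rate_bp_plus_2', we get 1977.0.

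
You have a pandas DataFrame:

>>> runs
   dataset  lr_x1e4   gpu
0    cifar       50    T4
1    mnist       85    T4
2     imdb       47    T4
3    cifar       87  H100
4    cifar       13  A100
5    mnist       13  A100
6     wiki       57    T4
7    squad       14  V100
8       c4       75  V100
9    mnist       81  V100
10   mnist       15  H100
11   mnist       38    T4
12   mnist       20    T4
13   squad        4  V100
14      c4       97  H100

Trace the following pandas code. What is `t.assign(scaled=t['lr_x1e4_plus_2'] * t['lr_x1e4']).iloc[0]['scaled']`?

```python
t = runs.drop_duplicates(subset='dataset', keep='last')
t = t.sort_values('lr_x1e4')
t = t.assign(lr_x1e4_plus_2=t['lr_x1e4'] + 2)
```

drop duplicate dataset (keep=last):
   dataset  lr_x1e4   gpu
2     imdb       47    T4
4    cifar       13  A100
6     wiki       57    T4
12   mnist       20    T4
13   squad        4  V100
14      c4       97  H100
sort by lr_x1e4:
   dataset  lr_x1e4   gpu
13   squad        4  V100
4    cifar       13  A100
12   mnist       20    T4
2     imdb       47    T4
6     wiki       57    T4
14      c4       97  H100
add column lr_x1e4_plus_2 = t['lr_x1e4'] + 2:
   dataset  lr_x1e4   gpu  lr_x1e4_plus_2
13   squad        4  V100               6
4    cifar       13  A100              15
12   mnist       20    T4              22
2     imdb       47    T4              49
6     wiki       57    T4              59
14      c4       97  H100              99
add column scaled = t['lr_x1e4_plus_2'] * t['lr_x1e4']:
   dataset  lr_x1e4   gpu  lr_x1e4_plus_2  scaled
13   squad        4  V100               6      24
4    cifar       13  A100              15     195
12   mnist       20    T4              22     440
2     imdb       47    T4              49    2303
6     wiki       57    T4              59    3363
14      c4       97  H100              99    9603
Then the value at position 0, column 'scaled': 24

24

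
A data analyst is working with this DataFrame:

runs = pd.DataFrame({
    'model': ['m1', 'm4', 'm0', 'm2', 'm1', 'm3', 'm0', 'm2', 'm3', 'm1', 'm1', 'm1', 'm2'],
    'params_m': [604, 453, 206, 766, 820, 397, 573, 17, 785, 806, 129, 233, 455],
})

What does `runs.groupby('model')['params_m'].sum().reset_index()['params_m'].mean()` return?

1248.8

group by model, sum of params_m:
model
m0     779
m1    2592
m2    1238
m3    1182
m4     453
Name: params_m, dtype: int64
reset_index():
  model  params_m
0    m0       779
1    m1      2592
2    m2      1238
3    m3      1182
4    m4       453
mean of column 'params_m' → 1248.8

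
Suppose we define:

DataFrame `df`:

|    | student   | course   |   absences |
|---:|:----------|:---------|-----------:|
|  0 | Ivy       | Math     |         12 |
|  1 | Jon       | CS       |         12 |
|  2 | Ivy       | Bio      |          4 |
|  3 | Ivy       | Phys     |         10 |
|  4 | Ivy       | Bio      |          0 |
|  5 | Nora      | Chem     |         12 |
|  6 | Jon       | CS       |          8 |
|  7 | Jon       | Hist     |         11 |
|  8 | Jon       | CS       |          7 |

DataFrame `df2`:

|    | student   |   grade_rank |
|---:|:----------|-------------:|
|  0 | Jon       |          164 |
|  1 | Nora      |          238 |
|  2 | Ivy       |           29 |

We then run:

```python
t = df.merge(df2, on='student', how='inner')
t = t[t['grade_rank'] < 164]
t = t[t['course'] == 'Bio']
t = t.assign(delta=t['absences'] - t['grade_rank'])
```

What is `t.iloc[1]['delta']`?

merge on 'student' (how='inner') → 9 rows:
  student course  absences  grade_rank
0     Ivy   Math        12          29
1     Jon     CS        12         164
2     Ivy    Bio         4          29
3     Ivy   Phys        10          29
4     Ivy    Bio         0          29
5    Nora   Chem        12         238
6     Jon     CS         8         164
7     Jon   Hist        11         164
8     Jon     CS         7         164
filter rows where grade_rank < 164:
  student course  absences  grade_rank
0     Ivy   Math        12          29
2     Ivy    Bio         4          29
3     Ivy   Phys        10          29
4     Ivy    Bio         0          29
filter rows where course == 'Bio':
  student course  absences  grade_rank
2     Ivy    Bio         4          29
4     Ivy    Bio         0          29
add column delta = t['absences'] - t['grade_rank']:
  student course  absences  grade_rank  delta
2     Ivy    Bio         4          29    -25
4     Ivy    Bio         0          29    -29
Taking the value at position 1, column 'delta' gives -29.

-29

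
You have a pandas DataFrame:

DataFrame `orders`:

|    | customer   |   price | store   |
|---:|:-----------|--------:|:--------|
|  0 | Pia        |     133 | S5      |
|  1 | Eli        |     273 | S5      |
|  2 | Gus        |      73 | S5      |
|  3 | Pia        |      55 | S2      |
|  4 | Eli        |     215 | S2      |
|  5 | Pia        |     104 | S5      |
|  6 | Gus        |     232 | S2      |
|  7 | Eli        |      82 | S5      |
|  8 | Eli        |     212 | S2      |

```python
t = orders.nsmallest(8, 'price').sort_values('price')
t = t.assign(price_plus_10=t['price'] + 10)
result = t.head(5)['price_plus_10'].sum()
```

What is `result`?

497

take 8 rows with smallest price:
  customer  price store
3      Pia     55    S2
2      Gus     73    S5
7      Eli     82    S5
5      Pia    104    S5
0      Pia    133    S5
8      Eli    212    S2
4      Eli    215    S2
6      Gus    232    S2
sort by price:
  customer  price store
3      Pia     55    S2
2      Gus     73    S5
7      Eli     82    S5
5      Pia    104    S5
0      Pia    133    S5
8      Eli    212    S2
4      Eli    215    S2
6      Gus    232    S2
add column price_plus_10 = t['price'] + 10:
  customer  price store  price_plus_10
3      Pia     55    S2             65
2      Gus     73    S5             83
7      Eli     82    S5             92
5      Pia    104    S5            114
0      Pia    133    S5            143
8      Eli    212    S2            222
4      Eli    215    S2            225
6      Gus    232    S2            242
take first 5 rows:
  customer  price store  price_plus_10
3      Pia     55    S2             65
2      Gus     73    S5             83
7      Eli     82    S5             92
5      Pia    104    S5            114
0      Pia    133    S5            143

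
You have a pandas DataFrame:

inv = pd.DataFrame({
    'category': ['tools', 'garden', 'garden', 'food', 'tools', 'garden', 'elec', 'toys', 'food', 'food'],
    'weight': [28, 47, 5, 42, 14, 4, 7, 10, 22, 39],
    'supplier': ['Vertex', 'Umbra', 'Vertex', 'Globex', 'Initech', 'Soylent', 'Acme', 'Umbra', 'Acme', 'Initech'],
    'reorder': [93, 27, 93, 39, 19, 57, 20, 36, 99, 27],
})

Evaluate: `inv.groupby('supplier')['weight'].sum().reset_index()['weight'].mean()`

group by supplier, sum of weight:
supplier
Acme       29
Globex     42
Initech    53
Soylent     4
Umbra      57
Vertex     33
Name: weight, dtype: int64
reset_index():
  supplier  weight
0     Acme      29
1   Globex      42
2  Initech      53
3  Soylent       4
4    Umbra      57
5   Vertex      33
The mean of column 'weight' is 36.3333333333.

36.3333333333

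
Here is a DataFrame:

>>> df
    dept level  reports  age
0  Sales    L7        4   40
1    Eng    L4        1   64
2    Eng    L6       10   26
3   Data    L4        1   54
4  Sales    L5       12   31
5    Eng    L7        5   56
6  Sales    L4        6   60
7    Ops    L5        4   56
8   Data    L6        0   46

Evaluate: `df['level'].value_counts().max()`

value_counts of level:
level
L4    3
L7    2
L6    2
L5    2
Name: count, dtype: int64
max of the resulting series → 3

3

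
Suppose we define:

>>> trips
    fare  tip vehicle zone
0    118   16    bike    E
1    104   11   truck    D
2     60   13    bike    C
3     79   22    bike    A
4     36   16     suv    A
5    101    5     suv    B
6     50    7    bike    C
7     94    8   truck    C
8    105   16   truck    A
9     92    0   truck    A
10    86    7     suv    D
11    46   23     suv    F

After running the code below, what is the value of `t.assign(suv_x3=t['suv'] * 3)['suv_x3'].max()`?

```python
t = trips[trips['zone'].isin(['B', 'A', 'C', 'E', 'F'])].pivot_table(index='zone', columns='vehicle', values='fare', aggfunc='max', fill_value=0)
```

filter rows where zone in ['B', 'A', 'C', 'E', 'F']:
    fare  tip vehicle zone
0    118   16    bike    E
2     60   13    bike    C
3     79   22    bike    A
4     36   16     suv    A
5    101    5     suv    B
6     50    7    bike    C
7     94    8   truck    C
8    105   16   truck    A
9     92    0   truck    A
11    46   23     suv    F
pivot: rows=zone, cols=vehicle, max(fare):
vehicle  bike  suv  truck
zone                     
A          79   36    105
B           0  101      0
C          60    0     94
E         118    0      0
F           0   46      0
add column suv_x3 = t['suv'] * 3:
vehicle  bike  suv  truck  suv_x3
zone                             
A          79   36    105     108
B           0  101      0     303
C          60    0     94       0
E         118    0      0       0
F           0   46      0     138
Hence 303.

303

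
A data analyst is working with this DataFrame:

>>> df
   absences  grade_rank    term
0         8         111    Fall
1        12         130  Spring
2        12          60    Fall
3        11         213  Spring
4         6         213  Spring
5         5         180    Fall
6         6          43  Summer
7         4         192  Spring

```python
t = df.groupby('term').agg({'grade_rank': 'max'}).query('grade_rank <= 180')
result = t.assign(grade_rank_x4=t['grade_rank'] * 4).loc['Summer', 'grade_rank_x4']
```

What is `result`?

group by term, max of grade_rank:
        grade_rank
term              
Fall           180
Spring         213
Summer          43
filter rows where grade_rank <= 180:
        grade_rank
term              
Fall           180
Summer          43
add column grade_rank_x4 = t['grade_rank'] * 4:
        grade_rank  grade_rank_x4
term                             
Fall           180            720
Summer          43            172
Taking the value at row 'Summer', column 'grade_rank_x4' gives 172.

172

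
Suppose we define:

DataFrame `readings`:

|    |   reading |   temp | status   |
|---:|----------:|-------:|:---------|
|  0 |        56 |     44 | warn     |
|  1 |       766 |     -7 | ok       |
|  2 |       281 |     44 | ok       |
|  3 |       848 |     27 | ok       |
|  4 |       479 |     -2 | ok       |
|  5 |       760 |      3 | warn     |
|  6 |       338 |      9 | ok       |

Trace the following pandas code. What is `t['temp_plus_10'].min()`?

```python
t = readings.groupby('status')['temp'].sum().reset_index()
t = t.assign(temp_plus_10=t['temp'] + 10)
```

57

group by status, sum of temp:
status
ok      71
warn    47
Name: temp, dtype: int64
reset_index():
  status  temp
0     ok    71
1   warn    47
add column temp_plus_10 = t['temp'] + 10:
  status  temp  temp_plus_10
0     ok    71            81
1   warn    47            57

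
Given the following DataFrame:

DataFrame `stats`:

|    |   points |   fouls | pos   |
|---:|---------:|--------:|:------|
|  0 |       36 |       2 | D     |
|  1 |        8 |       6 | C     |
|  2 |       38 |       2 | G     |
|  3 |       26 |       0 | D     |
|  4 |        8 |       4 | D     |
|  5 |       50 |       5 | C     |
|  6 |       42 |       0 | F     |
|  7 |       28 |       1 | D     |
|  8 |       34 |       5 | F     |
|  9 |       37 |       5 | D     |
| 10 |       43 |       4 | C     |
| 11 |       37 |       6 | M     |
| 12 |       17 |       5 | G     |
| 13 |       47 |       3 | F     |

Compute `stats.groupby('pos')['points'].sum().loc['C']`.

101

group by pos, sum of points:
pos
C    101
D    135
F    123
G     55
M     37
Name: points, dtype: int64
value at index 'C' → 101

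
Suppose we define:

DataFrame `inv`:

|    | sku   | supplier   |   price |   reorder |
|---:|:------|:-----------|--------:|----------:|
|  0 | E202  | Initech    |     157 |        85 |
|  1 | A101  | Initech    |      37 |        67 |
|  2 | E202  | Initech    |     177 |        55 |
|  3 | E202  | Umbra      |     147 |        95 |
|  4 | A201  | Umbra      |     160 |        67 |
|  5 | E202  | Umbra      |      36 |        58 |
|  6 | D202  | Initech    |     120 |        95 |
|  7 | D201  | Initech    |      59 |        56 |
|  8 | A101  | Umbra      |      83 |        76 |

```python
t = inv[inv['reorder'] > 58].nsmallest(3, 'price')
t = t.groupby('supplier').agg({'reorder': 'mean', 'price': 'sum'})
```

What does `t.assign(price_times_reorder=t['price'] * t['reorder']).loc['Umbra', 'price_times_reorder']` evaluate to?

filter rows where reorder > 58:
    sku supplier  price  reorder
0  E202  Initech    157       85
1  A101  Initech     37       67
3  E202    Umbra    147       95
4  A201    Umbra    160       67
6  D202  Initech    120       95
8  A101    Umbra     83       76
take 3 rows with smallest price:
    sku supplier  price  reorder
1  A101  Initech     37       67
8  A101    Umbra     83       76
6  D202  Initech    120       95
group by supplier: mean(reorder), sum(price):
          reorder  price
supplier                
Initech      81.0    157
Umbra        76.0     83
add column price_times_reorder = t['price'] * t['reorder']:
          reorder  price  price_times_reorder
supplier                                     
Initech      81.0    157              12717.0
Umbra        76.0     83               6308.0
So loc['Umbra', 'price_times_reorder'] = 6308.0.

6308.0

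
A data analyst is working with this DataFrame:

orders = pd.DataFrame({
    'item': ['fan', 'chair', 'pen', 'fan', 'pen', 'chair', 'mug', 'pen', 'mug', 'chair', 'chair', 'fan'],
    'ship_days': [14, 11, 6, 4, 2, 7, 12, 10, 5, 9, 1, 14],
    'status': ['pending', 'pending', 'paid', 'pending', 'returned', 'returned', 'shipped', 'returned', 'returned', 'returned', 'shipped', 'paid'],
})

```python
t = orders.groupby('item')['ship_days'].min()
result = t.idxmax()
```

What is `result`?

group by item, min of ship_days:
item
chair    1
fan      4
mug      5
pen      2
Name: ship_days, dtype: int64

mug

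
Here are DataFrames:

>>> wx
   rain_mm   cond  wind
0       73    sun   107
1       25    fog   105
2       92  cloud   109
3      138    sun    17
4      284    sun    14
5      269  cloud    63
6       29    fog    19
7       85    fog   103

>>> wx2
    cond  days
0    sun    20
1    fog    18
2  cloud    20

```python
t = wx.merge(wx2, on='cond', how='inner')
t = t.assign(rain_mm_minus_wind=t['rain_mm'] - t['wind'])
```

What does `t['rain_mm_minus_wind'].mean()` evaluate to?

57.25

merge on 'cond' (how='inner') → 8 rows:
   rain_mm   cond  wind  days
0       73    sun   107    20
1       25    fog   105    18
2       92  cloud   109    20
3      138    sun    17    20
4      284    sun    14    20
5      269  cloud    63    20
6       29    fog    19    18
7       85    fog   103    18
add column rain_mm_minus_wind = t['rain_mm'] - t['wind']:
   rain_mm   cond  wind  days  rain_mm_minus_wind
0       73    sun   107    20                 -34
1       25    fog   105    18                 -80
2       92  cloud   109    20                 -17
3      138    sun    17    20                 121
4      284    sun    14    20                 270
5      269  cloud    63    20                 206
6       29    fog    19    18                  10
7       85    fog   103    18                 -18
The mean of column 'rain_mm_minus_wind' is 57.25.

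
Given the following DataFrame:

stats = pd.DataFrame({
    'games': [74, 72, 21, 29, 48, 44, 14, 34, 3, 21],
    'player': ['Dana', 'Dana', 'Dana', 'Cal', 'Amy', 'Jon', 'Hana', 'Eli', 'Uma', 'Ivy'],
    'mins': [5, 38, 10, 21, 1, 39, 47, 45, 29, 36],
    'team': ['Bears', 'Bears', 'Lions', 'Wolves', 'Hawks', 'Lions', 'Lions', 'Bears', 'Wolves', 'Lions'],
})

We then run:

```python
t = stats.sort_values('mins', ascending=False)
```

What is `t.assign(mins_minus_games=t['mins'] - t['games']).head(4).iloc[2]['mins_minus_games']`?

-5

sort by mins descending:
   games player  mins    team
6     14   Hana    47   Lions
7     34    Eli    45   Bears
5     44    Jon    39   Lions
1     72   Dana    38   Bears
9     21    Ivy    36   Lions
8      3    Uma    29  Wolves
3     29    Cal    21  Wolves
2     21   Dana    10   Lions
0     74   Dana     5   Bears
4     48    Amy     1   Hawks
add column mins_minus_games = t['mins'] - t['games']:
   games player  mins    team  mins_minus_games
6     14   Hana    47   Lions                33
7     34    Eli    45   Bears                11
5     44    Jon    39   Lions                -5
1     72   Dana    38   Bears               -34
9     21    Ivy    36   Lions                15
8      3    Uma    29  Wolves                26
3     29    Cal    21  Wolves                -8
2     21   Dana    10   Lions               -11
0     74   Dana     5   Bears               -69
4     48    Amy     1   Hawks               -47
take first 4 rows:
   games player  mins   team  mins_minus_games
6     14   Hana    47  Lions                33
7     34    Eli    45  Bears                11
5     44    Jon    39  Lions                -5
1     72   Dana    38  Bears               -34
Finally, value at position 2, column 'mins_minus_games' = -5.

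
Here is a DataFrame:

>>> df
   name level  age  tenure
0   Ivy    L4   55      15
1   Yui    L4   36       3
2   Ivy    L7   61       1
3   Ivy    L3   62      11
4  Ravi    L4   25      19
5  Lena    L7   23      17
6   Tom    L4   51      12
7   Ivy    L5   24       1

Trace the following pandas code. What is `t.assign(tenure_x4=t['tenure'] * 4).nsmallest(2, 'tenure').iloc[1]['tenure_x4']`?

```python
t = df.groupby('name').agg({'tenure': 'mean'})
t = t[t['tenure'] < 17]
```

group by name, mean of tenure:
      tenure
name        
Ivy      7.0
Lena    17.0
Ravi    19.0
Tom     12.0
Yui      3.0
filter rows where tenure < 17:
      tenure
name        
Ivy      7.0
Tom     12.0
Yui      3.0
add column tenure_x4 = t['tenure'] * 4:
      tenure  tenure_x4
name                   
Ivy      7.0       28.0
Tom     12.0       48.0
Yui      3.0       12.0
take 2 rows with smallest tenure:
      tenure  tenure_x4
name                   
Yui      3.0       12.0
Ivy      7.0       28.0
Reading off the value at position 1, column 'tenure_x4', we get 28.0.

28.0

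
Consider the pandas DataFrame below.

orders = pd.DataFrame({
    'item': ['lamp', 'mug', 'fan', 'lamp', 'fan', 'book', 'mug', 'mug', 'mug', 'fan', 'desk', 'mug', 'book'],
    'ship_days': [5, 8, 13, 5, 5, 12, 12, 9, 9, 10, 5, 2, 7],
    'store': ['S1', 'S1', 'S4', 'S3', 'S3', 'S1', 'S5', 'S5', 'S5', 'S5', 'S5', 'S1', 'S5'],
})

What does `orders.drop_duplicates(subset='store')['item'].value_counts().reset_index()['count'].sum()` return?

drop duplicate store (keep=first):
   item  ship_days store
0  lamp          5    S1
2   fan         13    S4
3  lamp          5    S3
6   mug         12    S5
value_counts of item:
item
lamp    2
fan     1
mug     1
Name: count, dtype: int64
reset_index():
   item  count
0  lamp      2
1   fan      1
2   mug      1
The sum of column 'count' is 4.

4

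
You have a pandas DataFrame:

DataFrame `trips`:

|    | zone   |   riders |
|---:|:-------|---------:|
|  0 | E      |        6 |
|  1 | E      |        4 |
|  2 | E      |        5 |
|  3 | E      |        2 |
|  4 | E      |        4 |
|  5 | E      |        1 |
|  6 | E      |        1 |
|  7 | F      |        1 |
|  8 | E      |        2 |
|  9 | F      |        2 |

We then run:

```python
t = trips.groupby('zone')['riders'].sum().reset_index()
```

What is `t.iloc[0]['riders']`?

25

group by zone, sum of riders:
zone
E    25
F     3
Name: riders, dtype: int64
reset_index():
  zone  riders
0    E      25
1    F       3
Taking the value at position 0, column 'riders' gives 25.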